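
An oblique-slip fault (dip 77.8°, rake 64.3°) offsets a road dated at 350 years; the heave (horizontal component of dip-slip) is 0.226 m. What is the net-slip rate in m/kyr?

dip-slip = heave / cos(dip) = 0.226 / cos(77.8°) = 1.069 m
net slip = dip-slip / sin(rake) = 1.069 / sin(64.3°) = 1.187 m
rate = 1.187 m / 350 years = 0.00339 m/yr = 3.39 m/kyr

3.39 m/kyr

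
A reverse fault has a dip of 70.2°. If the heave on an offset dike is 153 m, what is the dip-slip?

452 m

dip-slip = heave / cos(dip) = 153 / cos(70.2°) = 452 m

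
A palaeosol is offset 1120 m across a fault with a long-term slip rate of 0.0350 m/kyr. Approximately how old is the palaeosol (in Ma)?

32 Ma

age = offset / rate = 1120 m / (0.0350 m/kyr) = 3.2e+07 yr = 32 Ma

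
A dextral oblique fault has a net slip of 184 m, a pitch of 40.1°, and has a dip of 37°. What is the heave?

94.7 m

dip-slip = net slip × sin(rake) = 184 m × sin(40.1°) = 118.5 m
heave = dip-slip × cos(dip) = 118.5 × cos(37°) = 94.7 m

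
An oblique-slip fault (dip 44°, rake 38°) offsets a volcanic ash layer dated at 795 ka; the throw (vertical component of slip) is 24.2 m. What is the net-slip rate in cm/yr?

0.00712 cm/yr

dip-slip = throw / sin(dip) = 24.2 / sin(44°) = 34.84 m
net slip = dip-slip / sin(rake) = 34.84 / sin(38°) = 56.59 m
rate = 56.59 m / 795 ka = 0.0000712 m/yr = 0.00712 cm/yr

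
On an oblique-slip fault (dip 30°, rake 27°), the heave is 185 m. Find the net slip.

471 m

dip-slip = heave / cos(dip) = 185 / cos(30°) = 213.6 m
net slip = dip-slip / sin(rake) = 213.6 / sin(27°) = 471 m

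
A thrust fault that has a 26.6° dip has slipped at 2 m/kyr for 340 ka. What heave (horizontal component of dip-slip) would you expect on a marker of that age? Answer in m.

dip-slip = rate × time = 2 m/kyr × 340 ka = 680 m
heave = dip-slip × cos(dip) = 680 × cos(26.6°) = 608 m

608 m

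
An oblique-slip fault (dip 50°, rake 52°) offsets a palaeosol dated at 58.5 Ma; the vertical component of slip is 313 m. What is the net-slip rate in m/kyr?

0.00886 m/kyr

dip-slip = throw / sin(dip) = 313 / sin(50°) = 408.6 m
net slip = dip-slip / sin(rake) = 408.6 / sin(52°) = 518.5 m
rate = 518.5 m / 58.5 Ma = 0.00000886 m/yr = 0.00886 m/kyr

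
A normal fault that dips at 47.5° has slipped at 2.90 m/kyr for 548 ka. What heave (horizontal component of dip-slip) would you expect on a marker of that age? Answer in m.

dip-slip = rate × time = 2.90 m/kyr × 548 ka = 1589 m
heave = dip-slip × cos(dip) = 1589 × cos(47.5°) = 1070 m

1070 m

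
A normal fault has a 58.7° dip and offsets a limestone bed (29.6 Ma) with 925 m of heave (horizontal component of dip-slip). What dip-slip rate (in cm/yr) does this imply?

dip-slip = heave / cos(dip) = 925 m / cos(58.7°) = 1780 m
rate = 1780 m / 29.6 Ma = 0.0000602 m/yr = 0.00602 cm/yr

0.00602 cm/yr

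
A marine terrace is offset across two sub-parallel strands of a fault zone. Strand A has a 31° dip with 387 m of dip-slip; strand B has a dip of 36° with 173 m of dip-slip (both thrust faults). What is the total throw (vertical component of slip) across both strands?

throw_A = 387 × sin(31°) = 199.3 m
throw_B = 173 × sin(36°) = 101.7 m
total = 199.3 + 101.7 = 301 m

301 m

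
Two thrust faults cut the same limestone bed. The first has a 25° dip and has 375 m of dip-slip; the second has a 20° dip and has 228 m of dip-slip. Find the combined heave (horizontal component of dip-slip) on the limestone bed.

554 m

heave_A = 375 × cos(25°) = 339.9 m
heave_B = 228 × cos(20°) = 214.2 m
total = 339.9 + 214.2 = 554 m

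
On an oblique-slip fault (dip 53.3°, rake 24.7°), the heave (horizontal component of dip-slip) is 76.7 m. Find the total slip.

307 m

dip-slip = heave / cos(dip) = 76.7 / cos(53.3°) = 128.3 m
net slip = dip-slip / sin(rake) = 128.3 / sin(24.7°) = 307 m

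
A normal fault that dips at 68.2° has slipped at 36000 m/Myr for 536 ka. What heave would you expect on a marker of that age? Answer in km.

7.17 km

dip-slip = rate × time = 36000 m/Myr × 536 ka = 19300 m
heave = dip-slip × cos(dip) = 19300 × cos(68.2°) = 7170 m = 7.17 km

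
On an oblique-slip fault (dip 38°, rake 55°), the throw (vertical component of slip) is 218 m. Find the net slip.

dip-slip = throw / sin(dip) = 218 / sin(38°) = 354.1 m
net slip = dip-slip / sin(rake) = 354.1 / sin(55°) = 432 m

432 m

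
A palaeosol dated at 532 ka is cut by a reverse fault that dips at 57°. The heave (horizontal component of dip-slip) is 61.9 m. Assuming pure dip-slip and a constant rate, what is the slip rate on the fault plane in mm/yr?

0.214 mm/yr

dip-slip = heave / cos(dip) = 61.9 m / cos(57°) = 113.7 m
rate = 113.7 m / 532 ka = 0.000214 m/yr = 0.214 mm/yr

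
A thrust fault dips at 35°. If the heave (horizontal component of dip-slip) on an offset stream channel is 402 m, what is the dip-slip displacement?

491 m

dip-slip = heave / cos(dip) = 402 / cos(35°) = 491 m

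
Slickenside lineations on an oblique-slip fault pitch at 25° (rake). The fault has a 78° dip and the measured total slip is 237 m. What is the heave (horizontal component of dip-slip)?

dip-slip = net slip × sin(rake) = 237 m × sin(25°) = 100.2 m
heave = dip-slip × cos(dip) = 100.2 × cos(78°) = 20.8 m

20.8 m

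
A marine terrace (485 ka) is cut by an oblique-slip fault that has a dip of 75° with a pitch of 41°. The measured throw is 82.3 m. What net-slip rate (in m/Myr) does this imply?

268 m/Myr

dip-slip = throw / sin(dip) = 82.3 / sin(75°) = 85.20 m
net slip = dip-slip / sin(rake) = 85.20 / sin(41°) = 129.9 m
rate = 129.9 m / 485 ka = 0.000268 m/yr = 268 m/Myr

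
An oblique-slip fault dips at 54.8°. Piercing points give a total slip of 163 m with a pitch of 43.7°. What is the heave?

64.9 m

dip-slip = net slip × sin(rake) = 163 m × sin(43.7°) = 112.6 m
heave = dip-slip × cos(dip) = 112.6 × cos(54.8°) = 64.9 m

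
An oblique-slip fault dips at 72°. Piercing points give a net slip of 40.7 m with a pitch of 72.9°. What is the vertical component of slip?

37 m

dip-slip = net slip × sin(rake) = 40.7 m × sin(72.9°) = 38.90 m
throw = dip-slip × sin(dip) = 38.90 × sin(72°) = 37 m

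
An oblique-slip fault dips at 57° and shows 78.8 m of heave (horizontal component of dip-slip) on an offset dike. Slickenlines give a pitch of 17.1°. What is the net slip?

492 m

dip-slip = heave / cos(dip) = 78.8 / cos(57°) = 144.7 m
net slip = dip-slip / sin(rake) = 144.7 / sin(17.1°) = 492 m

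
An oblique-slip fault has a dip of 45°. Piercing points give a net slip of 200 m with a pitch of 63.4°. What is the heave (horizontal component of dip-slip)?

126 m

dip-slip = net slip × sin(rake) = 200 m × sin(63.4°) = 178.8 m
heave = dip-slip × cos(dip) = 178.8 × cos(45°) = 126 m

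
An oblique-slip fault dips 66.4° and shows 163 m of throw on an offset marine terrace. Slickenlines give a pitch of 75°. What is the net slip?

dip-slip = throw / sin(dip) = 163 / sin(66.4°) = 177.9 m
net slip = dip-slip / sin(rake) = 177.9 / sin(75°) = 184 m

184 m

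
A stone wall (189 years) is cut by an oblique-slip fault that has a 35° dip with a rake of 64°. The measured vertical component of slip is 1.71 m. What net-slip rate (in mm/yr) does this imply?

dip-slip = throw / sin(dip) = 1.71 / sin(35°) = 2.981 m
net slip = dip-slip / sin(rake) = 2.981 / sin(64°) = 3.317 m
rate = 3.317 m / 189 years = 0.0176 m/yr = 17.6 mm/yr

17.6 mm/yr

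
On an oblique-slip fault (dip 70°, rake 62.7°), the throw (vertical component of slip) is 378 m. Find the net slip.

dip-slip = throw / sin(dip) = 378 / sin(70°) = 402.3 m
net slip = dip-slip / sin(rake) = 402.3 / sin(62.7°) = 453 m

453 m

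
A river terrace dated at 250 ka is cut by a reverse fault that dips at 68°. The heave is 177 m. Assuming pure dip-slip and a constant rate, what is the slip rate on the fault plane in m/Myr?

1890 m/Myr

dip-slip = heave / cos(dip) = 177 m / cos(68°) = 472.5 m
rate = 472.5 m / 250 ka = 0.00189 m/yr = 1890 m/Myr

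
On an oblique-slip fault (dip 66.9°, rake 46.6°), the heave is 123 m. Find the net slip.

431 m

dip-slip = heave / cos(dip) = 123 / cos(66.9°) = 313.5 m
net slip = dip-slip / sin(rake) = 313.5 / sin(46.6°) = 431 m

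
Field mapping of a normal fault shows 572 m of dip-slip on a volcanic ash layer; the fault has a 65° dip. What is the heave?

heave = dip-slip × cos(dip) = 572 m × cos(65°) = 242 m

242 m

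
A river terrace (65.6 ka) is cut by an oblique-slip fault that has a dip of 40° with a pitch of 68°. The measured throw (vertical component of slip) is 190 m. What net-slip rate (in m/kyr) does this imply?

dip-slip = throw / sin(dip) = 190 / sin(40°) = 295.6 m
net slip = dip-slip / sin(rake) = 295.6 / sin(68°) = 318.8 m
rate = 318.8 m / 65.6 ka = 0.00486 m/yr = 4.86 m/kyr

4.86 m/kyr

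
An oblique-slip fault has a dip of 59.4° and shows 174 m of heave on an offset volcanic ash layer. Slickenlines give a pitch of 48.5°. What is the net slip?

dip-slip = heave / cos(dip) = 174 / cos(59.4°) = 341.8 m
net slip = dip-slip / sin(rake) = 341.8 / sin(48.5°) = 456 m

456 m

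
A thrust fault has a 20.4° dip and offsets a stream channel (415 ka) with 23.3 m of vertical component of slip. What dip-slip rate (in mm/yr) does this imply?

0.161 mm/yr

dip-slip = throw / sin(dip) = 23.3 m / sin(20.4°) = 66.84 m
rate = 66.84 m / 415 ka = 0.000161 m/yr = 0.161 mm/yr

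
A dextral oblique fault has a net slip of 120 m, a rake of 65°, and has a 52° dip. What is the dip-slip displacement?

109 m

dip-slip = net slip × sin(rake) = 120 m × sin(65°) = 109 m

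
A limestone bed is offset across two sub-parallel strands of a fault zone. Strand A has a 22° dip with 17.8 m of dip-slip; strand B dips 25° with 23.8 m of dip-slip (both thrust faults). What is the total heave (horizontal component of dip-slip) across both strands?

heave_A = 17.8 × cos(22°) = 16.50 m
heave_B = 23.8 × cos(25°) = 21.57 m
total = 16.50 + 21.57 = 38.1 m

38.1 m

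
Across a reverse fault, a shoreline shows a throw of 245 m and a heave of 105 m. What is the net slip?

267 m

net slip = √(throw² + heave²) = √(245² + 105²) = 267 m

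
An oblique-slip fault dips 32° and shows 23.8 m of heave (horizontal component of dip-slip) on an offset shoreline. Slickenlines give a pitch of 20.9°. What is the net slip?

78.7 m

dip-slip = heave / cos(dip) = 23.8 / cos(32°) = 28.06 m
net slip = dip-slip / sin(rake) = 28.06 / sin(20.9°) = 78.7 m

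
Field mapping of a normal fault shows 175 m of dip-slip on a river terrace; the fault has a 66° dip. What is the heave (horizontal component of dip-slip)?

heave = dip-slip × cos(dip) = 175 m × cos(66°) = 71.2 m

71.2 m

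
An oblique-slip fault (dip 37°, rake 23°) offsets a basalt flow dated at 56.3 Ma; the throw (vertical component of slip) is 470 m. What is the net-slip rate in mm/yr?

dip-slip = throw / sin(dip) = 470 / sin(37°) = 781 m
net slip = dip-slip / sin(rake) = 781 / sin(23°) = 1999 m
rate = 1999 m / 56.3 Ma = 0.0000355 m/yr = 0.0355 mm/yr

0.0355 mm/yr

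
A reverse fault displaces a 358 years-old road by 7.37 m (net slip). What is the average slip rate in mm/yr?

20.6 mm/yr

rate = 7.37 m / 358 years = 0.0206 m/yr = 20.6 mm/yr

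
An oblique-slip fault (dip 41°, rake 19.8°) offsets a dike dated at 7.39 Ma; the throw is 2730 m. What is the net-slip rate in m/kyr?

1.66 m/kyr

dip-slip = throw / sin(dip) = 2730 / sin(41°) = 4161 m
net slip = dip-slip / sin(rake) = 4161 / sin(19.8°) = 12280 m
rate = 12280 m / 7.39 Ma = 0.00166 m/yr = 1.66 m/kyr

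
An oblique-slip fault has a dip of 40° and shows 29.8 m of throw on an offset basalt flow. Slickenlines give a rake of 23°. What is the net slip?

dip-slip = throw / sin(dip) = 29.8 / sin(40°) = 46.36 m
net slip = dip-slip / sin(rake) = 46.36 / sin(23°) = 119 m

119 m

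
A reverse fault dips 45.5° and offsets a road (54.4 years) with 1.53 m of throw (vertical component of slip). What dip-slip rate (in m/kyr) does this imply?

39.4 m/kyr

dip-slip = throw / sin(dip) = 1.53 m / sin(45.5°) = 2.145 m
rate = 2.145 m / 54.4 years = 0.0394 m/yr = 39.4 m/kyr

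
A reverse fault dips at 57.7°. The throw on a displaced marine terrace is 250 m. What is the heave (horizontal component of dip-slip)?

heave = throw / tan(dip) = 250 / tan(57.7°) = 158 m

158 m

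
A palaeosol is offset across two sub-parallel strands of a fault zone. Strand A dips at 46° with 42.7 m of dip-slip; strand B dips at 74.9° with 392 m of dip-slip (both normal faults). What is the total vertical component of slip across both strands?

409 m

throw_A = 42.7 × sin(46°) = 30.72 m
throw_B = 392 × sin(74.9°) = 378.5 m
total = 30.72 + 378.5 = 409 m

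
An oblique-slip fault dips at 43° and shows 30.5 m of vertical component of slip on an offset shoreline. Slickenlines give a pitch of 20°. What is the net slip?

dip-slip = throw / sin(dip) = 30.5 / sin(43°) = 44.72 m
net slip = dip-slip / sin(rake) = 44.72 / sin(20°) = 131 m

131 m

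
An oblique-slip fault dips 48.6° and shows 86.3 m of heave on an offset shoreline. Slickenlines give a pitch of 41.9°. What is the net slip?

195 m

dip-slip = heave / cos(dip) = 86.3 / cos(48.6°) = 130.5 m
net slip = dip-slip / sin(rake) = 130.5 / sin(41.9°) = 195 m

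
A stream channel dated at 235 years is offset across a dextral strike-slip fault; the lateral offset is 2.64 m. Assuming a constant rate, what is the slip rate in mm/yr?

rate = 2.64 m / 235 years = 0.0112 m/yr = 11.2 mm/yr

11.2 mm/yr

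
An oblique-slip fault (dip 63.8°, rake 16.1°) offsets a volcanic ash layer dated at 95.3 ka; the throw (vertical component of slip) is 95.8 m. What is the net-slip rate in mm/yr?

dip-slip = throw / sin(dip) = 95.8 / sin(63.8°) = 106.8 m
net slip = dip-slip / sin(rake) = 106.8 / sin(16.1°) = 385 m
rate = 385 m / 95.3 ka = 0.00404 m/yr = 4.04 mm/yr

4.04 mm/yr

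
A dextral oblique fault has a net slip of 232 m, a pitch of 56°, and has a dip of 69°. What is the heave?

dip-slip = net slip × sin(rake) = 232 m × sin(56°) = 192.3 m
heave = dip-slip × cos(dip) = 192.3 × cos(69°) = 68.9 m

68.9 m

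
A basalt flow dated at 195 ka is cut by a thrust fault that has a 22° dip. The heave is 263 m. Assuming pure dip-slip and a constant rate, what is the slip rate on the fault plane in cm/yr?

0.145 cm/yr

dip-slip = heave / cos(dip) = 263 m / cos(22°) = 283.7 m
rate = 283.7 m / 195 ka = 0.00145 m/yr = 0.145 cm/yr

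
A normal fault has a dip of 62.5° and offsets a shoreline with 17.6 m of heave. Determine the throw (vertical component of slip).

33.8 m

throw = heave × tan(dip) = 17.6 × tan(62.5°) = 33.8 m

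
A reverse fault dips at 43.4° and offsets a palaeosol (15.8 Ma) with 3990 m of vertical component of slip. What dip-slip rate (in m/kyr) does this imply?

0.368 m/kyr

dip-slip = throw / sin(dip) = 3990 m / sin(43.4°) = 5807 m
rate = 5807 m / 15.8 Ma = 0.000368 m/yr = 0.368 m/kyr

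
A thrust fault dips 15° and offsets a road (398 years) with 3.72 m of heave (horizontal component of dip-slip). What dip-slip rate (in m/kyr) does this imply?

9.68 m/kyr

dip-slip = heave / cos(dip) = 3.72 m / cos(15°) = 3.851 m
rate = 3.851 m / 398 years = 0.00968 m/yr = 9.68 m/kyr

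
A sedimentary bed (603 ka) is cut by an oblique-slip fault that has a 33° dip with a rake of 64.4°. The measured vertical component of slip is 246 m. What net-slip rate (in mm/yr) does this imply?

dip-slip = throw / sin(dip) = 246 / sin(33°) = 451.7 m
net slip = dip-slip / sin(rake) = 451.7 / sin(64.4°) = 500.8 m
rate = 500.8 m / 603 ka = 0.000831 m/yr = 0.831 mm/yr

0.831 mm/yr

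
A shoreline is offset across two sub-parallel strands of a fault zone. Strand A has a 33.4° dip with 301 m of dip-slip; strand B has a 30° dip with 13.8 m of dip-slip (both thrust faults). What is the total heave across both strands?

heave_A = 301 × cos(33.4°) = 251.3 m
heave_B = 13.8 × cos(30°) = 11.95 m
total = 251.3 + 11.95 = 263 m

263 m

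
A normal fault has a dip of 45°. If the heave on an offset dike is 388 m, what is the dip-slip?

dip-slip = heave / cos(dip) = 388 / cos(45°) = 549 m

549 m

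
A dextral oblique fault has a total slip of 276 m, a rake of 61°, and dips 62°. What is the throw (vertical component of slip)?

213 m

dip-slip = net slip × sin(rake) = 276 m × sin(61°) = 241.4 m
throw = dip-slip × sin(dip) = 241.4 × sin(62°) = 213 m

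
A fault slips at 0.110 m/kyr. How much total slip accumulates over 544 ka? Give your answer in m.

slip = rate × time = 0.110 m/kyr × 544 ka = 59.8 m

59.8 m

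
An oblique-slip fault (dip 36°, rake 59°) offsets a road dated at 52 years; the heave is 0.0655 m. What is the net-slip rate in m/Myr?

1820 m/Myr

dip-slip = heave / cos(dip) = 0.0655 / cos(36°) = 0.08096 m
net slip = dip-slip / sin(rake) = 0.08096 / sin(59°) = 0.09445 m
rate = 0.09445 m / 52 years = 0.00182 m/yr = 1820 m/Myr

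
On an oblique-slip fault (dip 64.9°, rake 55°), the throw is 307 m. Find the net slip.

414 m

dip-slip = throw / sin(dip) = 307 / sin(64.9°) = 339 m
net slip = dip-slip / sin(rake) = 339 / sin(55°) = 414 m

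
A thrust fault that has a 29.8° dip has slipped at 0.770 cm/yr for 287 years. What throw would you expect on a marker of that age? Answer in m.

1.10 m

dip-slip = rate × time = 0.770 cm/yr × 287 years = 2.210 m
throw = dip-slip × sin(dip) = 2.210 × sin(29.8°) = 1.10 m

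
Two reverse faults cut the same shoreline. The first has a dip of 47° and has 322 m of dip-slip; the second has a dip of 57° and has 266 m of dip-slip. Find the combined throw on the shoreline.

throw_A = 322 × sin(47°) = 235.5 m
throw_B = 266 × sin(57°) = 223.1 m
total = 235.5 + 223.1 = 459 m

459 m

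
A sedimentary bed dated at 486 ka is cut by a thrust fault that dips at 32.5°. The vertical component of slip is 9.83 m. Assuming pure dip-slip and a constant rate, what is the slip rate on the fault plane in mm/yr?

0.0376 mm/yr

dip-slip = throw / sin(dip) = 9.83 m / sin(32.5°) = 18.30 m
rate = 18.30 m / 486 ka = 0.0000376 m/yr = 0.0376 mm/yr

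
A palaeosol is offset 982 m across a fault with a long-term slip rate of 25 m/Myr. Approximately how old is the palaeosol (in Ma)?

39.3 Ma

age = offset / rate = 982 m / (25 m/Myr) = 3.93e+07 yr = 39.3 Ma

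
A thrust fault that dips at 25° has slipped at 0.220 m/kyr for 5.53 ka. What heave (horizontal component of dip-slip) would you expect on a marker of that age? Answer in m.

1.10 m

dip-slip = rate × time = 0.220 m/kyr × 5.53 ka = 1.217 m
heave = dip-slip × cos(dip) = 1.217 × cos(25°) = 1.10 m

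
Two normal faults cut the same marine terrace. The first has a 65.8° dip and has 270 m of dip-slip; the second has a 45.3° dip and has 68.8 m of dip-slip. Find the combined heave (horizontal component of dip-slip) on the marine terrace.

159 m

heave_A = 270 × cos(65.8°) = 110.7 m
heave_B = 68.8 × cos(45.3°) = 48.39 m
total = 110.7 + 48.39 = 159 m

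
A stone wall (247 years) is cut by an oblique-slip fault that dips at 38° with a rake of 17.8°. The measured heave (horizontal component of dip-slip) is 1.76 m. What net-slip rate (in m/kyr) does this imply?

dip-slip = heave / cos(dip) = 1.76 / cos(38°) = 2.233 m
net slip = dip-slip / sin(rake) = 2.233 / sin(17.8°) = 7.306 m
rate = 7.306 m / 247 years = 0.0296 m/yr = 29.6 m/kyr

29.6 m/kyr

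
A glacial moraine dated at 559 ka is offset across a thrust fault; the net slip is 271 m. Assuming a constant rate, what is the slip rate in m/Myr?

rate = 271 m / 559 ka = 0.000485 m/yr = 485 m/Myr

485 m/Myr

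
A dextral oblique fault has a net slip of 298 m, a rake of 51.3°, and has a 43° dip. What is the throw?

159 m

dip-slip = net slip × sin(rake) = 298 m × sin(51.3°) = 232.6 m
throw = dip-slip × sin(dip) = 232.6 × sin(43°) = 159 m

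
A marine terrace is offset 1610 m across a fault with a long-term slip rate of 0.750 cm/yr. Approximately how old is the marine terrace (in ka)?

age = offset / rate = 1610 m / (0.750 cm/yr) = 215000 yr = 215 ka

215 ka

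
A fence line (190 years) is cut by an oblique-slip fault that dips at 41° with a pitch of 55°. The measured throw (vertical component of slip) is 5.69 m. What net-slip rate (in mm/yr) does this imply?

dip-slip = throw / sin(dip) = 5.69 / sin(41°) = 8.673 m
net slip = dip-slip / sin(rake) = 8.673 / sin(55°) = 10.59 m
rate = 10.59 m / 190 years = 0.0557 m/yr = 55.7 mm/yr

55.7 mm/yr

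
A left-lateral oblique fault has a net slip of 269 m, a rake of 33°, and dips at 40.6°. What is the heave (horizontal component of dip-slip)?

111 m

dip-slip = net slip × sin(rake) = 269 m × sin(33°) = 146.5 m
heave = dip-slip × cos(dip) = 146.5 × cos(40.6°) = 111 m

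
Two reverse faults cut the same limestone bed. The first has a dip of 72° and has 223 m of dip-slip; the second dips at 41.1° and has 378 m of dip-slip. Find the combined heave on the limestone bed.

heave_A = 223 × cos(72°) = 68.91 m
heave_B = 378 × cos(41.1°) = 284.8 m
total = 68.91 + 284.8 = 354 m

354 m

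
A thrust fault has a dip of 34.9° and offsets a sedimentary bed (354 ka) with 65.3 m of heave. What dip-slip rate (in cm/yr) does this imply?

dip-slip = heave / cos(dip) = 65.3 m / cos(34.9°) = 79.62 m
rate = 79.62 m / 354 ka = 0.000225 m/yr = 0.0225 cm/yr

0.0225 cm/yr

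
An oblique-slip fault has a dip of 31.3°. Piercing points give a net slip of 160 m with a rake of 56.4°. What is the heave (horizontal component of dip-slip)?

dip-slip = net slip × sin(rake) = 160 m × sin(56.4°) = 133.3 m
heave = dip-slip × cos(dip) = 133.3 × cos(31.3°) = 114 m

114 m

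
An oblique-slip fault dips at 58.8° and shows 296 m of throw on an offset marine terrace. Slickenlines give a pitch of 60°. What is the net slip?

dip-slip = throw / sin(dip) = 296 / sin(58.8°) = 346.1 m
net slip = dip-slip / sin(rake) = 346.1 / sin(60°) = 400 m

400 m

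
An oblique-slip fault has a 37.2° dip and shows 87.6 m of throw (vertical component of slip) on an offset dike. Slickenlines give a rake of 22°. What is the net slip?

dip-slip = throw / sin(dip) = 87.6 / sin(37.2°) = 144.9 m
net slip = dip-slip / sin(rake) = 144.9 / sin(22°) = 387 m

387 m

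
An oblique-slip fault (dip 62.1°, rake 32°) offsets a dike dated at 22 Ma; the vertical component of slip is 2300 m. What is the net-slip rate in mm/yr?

0.223 mm/yr

dip-slip = throw / sin(dip) = 2300 / sin(62.1°) = 2602 m
net slip = dip-slip / sin(rake) = 2602 / sin(32°) = 4911 m
rate = 4911 m / 22 Ma = 0.000223 m/yr = 0.223 mm/yr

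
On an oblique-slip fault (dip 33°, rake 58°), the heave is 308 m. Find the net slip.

433 m

dip-slip = heave / cos(dip) = 308 / cos(33°) = 367.2 m
net slip = dip-slip / sin(rake) = 367.2 / sin(58°) = 433 m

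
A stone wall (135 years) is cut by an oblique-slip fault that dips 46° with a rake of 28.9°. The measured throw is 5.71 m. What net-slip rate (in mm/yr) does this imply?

122 mm/yr

dip-slip = throw / sin(dip) = 5.71 / sin(46°) = 7.938 m
net slip = dip-slip / sin(rake) = 7.938 / sin(28.9°) = 16.42 m
rate = 16.42 m / 135 years = 0.122 m/yr = 122 mm/yr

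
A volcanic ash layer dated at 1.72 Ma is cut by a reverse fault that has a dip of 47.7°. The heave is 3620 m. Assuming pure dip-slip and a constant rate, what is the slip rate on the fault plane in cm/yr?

0.313 cm/yr

dip-slip = heave / cos(dip) = 3620 m / cos(47.7°) = 5379 m
rate = 5379 m / 1.72 Ma = 0.00313 m/yr = 0.313 cm/yr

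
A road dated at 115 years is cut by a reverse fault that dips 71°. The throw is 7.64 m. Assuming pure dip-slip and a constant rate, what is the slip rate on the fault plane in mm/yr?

70.3 mm/yr

dip-slip = throw / sin(dip) = 7.64 m / sin(71°) = 8.080 m
rate = 8.080 m / 115 years = 0.0703 m/yr = 70.3 mm/yr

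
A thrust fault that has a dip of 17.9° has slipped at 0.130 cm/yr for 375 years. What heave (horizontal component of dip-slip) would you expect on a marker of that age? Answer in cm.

dip-slip = rate × time = 0.130 cm/yr × 375 years = 0.4875 m
heave = dip-slip × cos(dip) = 0.4875 × cos(17.9°) = 0.464 m = 46.4 cm

46.4 cm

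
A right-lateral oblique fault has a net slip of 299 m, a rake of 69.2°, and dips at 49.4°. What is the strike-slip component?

strike-slip = net slip × cos(rake) = 299 m × cos(69.2°) = 106 m

106 m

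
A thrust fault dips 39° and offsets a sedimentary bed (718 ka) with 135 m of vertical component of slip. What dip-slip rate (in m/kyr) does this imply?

0.299 m/kyr

dip-slip = throw / sin(dip) = 135 m / sin(39°) = 214.5 m
rate = 214.5 m / 718 ka = 0.000299 m/yr = 0.299 m/kyr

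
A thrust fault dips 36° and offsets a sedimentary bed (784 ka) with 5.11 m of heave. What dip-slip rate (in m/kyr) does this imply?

0.00806 m/kyr

dip-slip = heave / cos(dip) = 5.11 m / cos(36°) = 6.316 m
rate = 6.316 m / 784 ka = 0.00000806 m/yr = 0.00806 m/kyr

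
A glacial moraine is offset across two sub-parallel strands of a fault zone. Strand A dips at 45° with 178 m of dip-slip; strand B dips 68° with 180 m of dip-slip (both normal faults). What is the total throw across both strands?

293 m

throw_A = 178 × sin(45°) = 125.9 m
throw_B = 180 × sin(68°) = 166.9 m
total = 125.9 + 166.9 = 293 m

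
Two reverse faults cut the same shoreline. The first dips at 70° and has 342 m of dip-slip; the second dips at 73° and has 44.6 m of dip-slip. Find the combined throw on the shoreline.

364 m

throw_A = 342 × sin(70°) = 321.4 m
throw_B = 44.6 × sin(73°) = 42.65 m
total = 321.4 + 42.65 = 364 m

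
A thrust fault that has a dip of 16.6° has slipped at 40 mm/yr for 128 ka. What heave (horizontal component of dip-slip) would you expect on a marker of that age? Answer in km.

4.91 km

dip-slip = rate × time = 40 mm/yr × 128 ka = 5120 m
heave = dip-slip × cos(dip) = 5120 × cos(16.6°) = 4910 m = 4.91 km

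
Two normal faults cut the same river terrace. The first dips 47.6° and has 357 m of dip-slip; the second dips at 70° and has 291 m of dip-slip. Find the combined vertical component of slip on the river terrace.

537 m

throw_A = 357 × sin(47.6°) = 263.6 m
throw_B = 291 × sin(70°) = 273.5 m
total = 263.6 + 273.5 = 537 m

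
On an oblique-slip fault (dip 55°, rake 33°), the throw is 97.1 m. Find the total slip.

218 m

dip-slip = throw / sin(dip) = 97.1 / sin(55°) = 118.5 m
net slip = dip-slip / sin(rake) = 118.5 / sin(33°) = 218 m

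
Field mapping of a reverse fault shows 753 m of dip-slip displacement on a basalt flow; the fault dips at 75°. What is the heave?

195 m

heave = dip-slip × cos(dip) = 753 m × cos(75°) = 195 m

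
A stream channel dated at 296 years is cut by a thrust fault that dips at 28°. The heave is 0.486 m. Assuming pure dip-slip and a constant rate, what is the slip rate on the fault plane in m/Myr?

dip-slip = heave / cos(dip) = 0.486 m / cos(28°) = 0.5504 m
rate = 0.5504 m / 296 years = 0.00186 m/yr = 1860 m/Myr

1860 m/Myr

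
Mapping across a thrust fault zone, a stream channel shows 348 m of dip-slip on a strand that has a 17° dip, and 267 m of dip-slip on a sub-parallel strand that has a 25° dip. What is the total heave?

heave_A = 348 × cos(17°) = 332.8 m
heave_B = 267 × cos(25°) = 242 m
total = 332.8 + 242 = 575 m

575 m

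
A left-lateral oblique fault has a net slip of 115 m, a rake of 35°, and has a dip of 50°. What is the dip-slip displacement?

66 m

dip-slip = net slip × sin(rake) = 115 m × sin(35°) = 66 m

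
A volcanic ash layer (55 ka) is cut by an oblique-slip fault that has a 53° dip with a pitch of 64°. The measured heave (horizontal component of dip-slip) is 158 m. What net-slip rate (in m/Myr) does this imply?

dip-slip = heave / cos(dip) = 158 / cos(53°) = 262.5 m
net slip = dip-slip / sin(rake) = 262.5 / sin(64°) = 292.1 m
rate = 292.1 m / 55 ka = 0.00531 m/yr = 5310 m/Myr

5310 m/Myr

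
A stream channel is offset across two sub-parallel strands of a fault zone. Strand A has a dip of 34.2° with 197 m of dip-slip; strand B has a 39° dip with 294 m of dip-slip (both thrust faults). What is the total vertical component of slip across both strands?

throw_A = 197 × sin(34.2°) = 110.7 m
throw_B = 294 × sin(39°) = 185 m
total = 110.7 + 185 = 296 m

296 m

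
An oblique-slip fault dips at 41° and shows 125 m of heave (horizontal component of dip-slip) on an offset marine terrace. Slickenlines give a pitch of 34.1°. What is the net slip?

dip-slip = heave / cos(dip) = 125 / cos(41°) = 165.6 m
net slip = dip-slip / sin(rake) = 165.6 / sin(34.1°) = 295 m

295 m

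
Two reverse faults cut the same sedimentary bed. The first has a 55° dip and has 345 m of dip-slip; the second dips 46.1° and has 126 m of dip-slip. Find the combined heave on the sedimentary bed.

285 m

heave_A = 345 × cos(55°) = 197.9 m
heave_B = 126 × cos(46.1°) = 87.37 m
total = 197.9 + 87.37 = 285 m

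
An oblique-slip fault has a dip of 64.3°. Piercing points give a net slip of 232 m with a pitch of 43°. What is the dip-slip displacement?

dip-slip = net slip × sin(rake) = 232 m × sin(43°) = 158 m

158 m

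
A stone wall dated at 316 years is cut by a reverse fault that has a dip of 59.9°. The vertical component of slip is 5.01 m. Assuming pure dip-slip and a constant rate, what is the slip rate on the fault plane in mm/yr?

18.3 mm/yr

dip-slip = throw / sin(dip) = 5.01 m / sin(59.9°) = 5.791 m
rate = 5.791 m / 316 years = 0.0183 m/yr = 18.3 mm/yr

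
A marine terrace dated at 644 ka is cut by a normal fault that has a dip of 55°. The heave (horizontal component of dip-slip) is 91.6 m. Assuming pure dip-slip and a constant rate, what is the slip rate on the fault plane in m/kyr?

0.248 m/kyr

dip-slip = heave / cos(dip) = 91.6 m / cos(55°) = 159.7 m
rate = 159.7 m / 644 ka = 0.000248 m/yr = 0.248 m/kyr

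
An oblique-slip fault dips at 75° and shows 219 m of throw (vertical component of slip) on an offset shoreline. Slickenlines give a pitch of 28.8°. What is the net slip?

dip-slip = throw / sin(dip) = 219 / sin(75°) = 226.7 m
net slip = dip-slip / sin(rake) = 226.7 / sin(28.8°) = 471 m

471 m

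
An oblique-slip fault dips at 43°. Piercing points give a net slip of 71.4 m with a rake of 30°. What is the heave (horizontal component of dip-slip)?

dip-slip = net slip × sin(rake) = 71.4 m × sin(30°) = 35.70 m
heave = dip-slip × cos(dip) = 35.70 × cos(43°) = 26.1 m

26.1 m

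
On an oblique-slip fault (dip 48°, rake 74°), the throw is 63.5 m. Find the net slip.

88.9 m

dip-slip = throw / sin(dip) = 63.5 / sin(48°) = 85.45 m
net slip = dip-slip / sin(rake) = 85.45 / sin(74°) = 88.9 m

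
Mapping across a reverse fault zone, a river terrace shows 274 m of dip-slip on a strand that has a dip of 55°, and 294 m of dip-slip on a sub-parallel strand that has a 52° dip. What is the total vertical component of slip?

throw_A = 274 × sin(55°) = 224.4 m
throw_B = 294 × sin(52°) = 231.7 m
total = 224.4 + 231.7 = 456 m

456 m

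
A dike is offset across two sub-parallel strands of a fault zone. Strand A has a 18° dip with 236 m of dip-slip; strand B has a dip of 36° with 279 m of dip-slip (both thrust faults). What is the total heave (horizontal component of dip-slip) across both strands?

450 m

heave_A = 236 × cos(18°) = 224.4 m
heave_B = 279 × cos(36°) = 225.7 m
total = 224.4 + 225.7 = 450 m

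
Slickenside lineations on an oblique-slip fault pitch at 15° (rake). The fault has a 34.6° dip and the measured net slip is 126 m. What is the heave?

26.8 m

dip-slip = net slip × sin(rake) = 126 m × sin(15°) = 32.61 m
heave = dip-slip × cos(dip) = 32.61 × cos(34.6°) = 26.8 m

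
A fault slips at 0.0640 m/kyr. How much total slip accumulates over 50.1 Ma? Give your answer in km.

slip = rate × time = 0.0640 m/kyr × 50.1 Ma = 3210 m = 3.21 km

3.21 km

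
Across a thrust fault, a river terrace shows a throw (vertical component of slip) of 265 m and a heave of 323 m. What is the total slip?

net slip = √(throw² + heave²) = √(265² + 323²) = 418 m

418 m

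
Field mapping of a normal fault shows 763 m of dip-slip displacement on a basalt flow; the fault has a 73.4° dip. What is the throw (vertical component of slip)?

throw = dip-slip × sin(dip) = 763 m × sin(73.4°) = 731 m

731 m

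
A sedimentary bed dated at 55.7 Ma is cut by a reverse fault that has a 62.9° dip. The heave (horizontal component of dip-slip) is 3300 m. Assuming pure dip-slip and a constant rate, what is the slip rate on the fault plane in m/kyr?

0.130 m/kyr

dip-slip = heave / cos(dip) = 3300 m / cos(62.9°) = 7244 m
rate = 7244 m / 55.7 Ma = 0.000130 m/yr = 0.130 m/kyr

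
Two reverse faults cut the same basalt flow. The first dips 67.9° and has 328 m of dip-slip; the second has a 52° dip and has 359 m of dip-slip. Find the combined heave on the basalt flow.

344 m

heave_A = 328 × cos(67.9°) = 123.4 m
heave_B = 359 × cos(52°) = 221 m
total = 123.4 + 221 = 344 m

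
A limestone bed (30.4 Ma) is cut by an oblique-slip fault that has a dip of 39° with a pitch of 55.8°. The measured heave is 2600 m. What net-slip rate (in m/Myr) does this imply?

133 m/Myr

dip-slip = heave / cos(dip) = 2600 / cos(39°) = 3346 m
net slip = dip-slip / sin(rake) = 3346 / sin(55.8°) = 4045 m
rate = 4045 m / 30.4 Ma = 0.000133 m/yr = 133 m/Myr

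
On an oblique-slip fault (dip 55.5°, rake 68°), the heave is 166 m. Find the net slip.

dip-slip = heave / cos(dip) = 166 / cos(55.5°) = 293.1 m
net slip = dip-slip / sin(rake) = 293.1 / sin(68°) = 316 m

316 m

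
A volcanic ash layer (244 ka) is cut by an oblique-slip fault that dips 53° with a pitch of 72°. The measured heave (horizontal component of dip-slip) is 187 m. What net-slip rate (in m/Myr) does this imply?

1340 m/Myr

dip-slip = heave / cos(dip) = 187 / cos(53°) = 310.7 m
net slip = dip-slip / sin(rake) = 310.7 / sin(72°) = 326.7 m
rate = 326.7 m / 244 ka = 0.00134 m/yr = 1340 m/Myr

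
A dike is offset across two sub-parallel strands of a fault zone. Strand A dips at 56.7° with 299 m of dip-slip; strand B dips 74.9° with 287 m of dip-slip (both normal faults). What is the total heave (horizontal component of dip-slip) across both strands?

heave_A = 299 × cos(56.7°) = 164.2 m
heave_B = 287 × cos(74.9°) = 74.76 m
total = 164.2 + 74.76 = 239 m

239 m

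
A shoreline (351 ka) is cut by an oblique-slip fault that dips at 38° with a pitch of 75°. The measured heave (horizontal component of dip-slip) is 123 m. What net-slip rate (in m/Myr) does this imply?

dip-slip = heave / cos(dip) = 123 / cos(38°) = 156.1 m
net slip = dip-slip / sin(rake) = 156.1 / sin(75°) = 161.6 m
rate = 161.6 m / 351 ka = 0.000460 m/yr = 460 m/Myr

460 m/Myr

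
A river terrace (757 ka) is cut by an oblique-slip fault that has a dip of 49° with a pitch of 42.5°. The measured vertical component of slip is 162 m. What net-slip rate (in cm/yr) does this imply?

0.0420 cm/yr

dip-slip = throw / sin(dip) = 162 / sin(49°) = 214.7 m
net slip = dip-slip / sin(rake) = 214.7 / sin(42.5°) = 317.7 m
rate = 317.7 m / 757 ka = 0.000420 m/yr = 0.0420 cm/yr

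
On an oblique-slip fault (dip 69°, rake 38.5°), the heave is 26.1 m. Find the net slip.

dip-slip = heave / cos(dip) = 26.1 / cos(69°) = 72.83 m
net slip = dip-slip / sin(rake) = 72.83 / sin(38.5°) = 117 m

117 m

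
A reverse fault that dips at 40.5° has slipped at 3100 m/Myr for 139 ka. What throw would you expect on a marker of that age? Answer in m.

280 m

dip-slip = rate × time = 3100 m/Myr × 139 ka = 430.9 m
throw = dip-slip × sin(dip) = 430.9 × sin(40.5°) = 280 m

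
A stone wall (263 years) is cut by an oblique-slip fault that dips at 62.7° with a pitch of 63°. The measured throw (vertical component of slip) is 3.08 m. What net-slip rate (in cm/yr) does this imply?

1.48 cm/yr

dip-slip = throw / sin(dip) = 3.08 / sin(62.7°) = 3.466 m
net slip = dip-slip / sin(rake) = 3.466 / sin(63°) = 3.890 m
rate = 3.890 m / 263 years = 0.0148 m/yr = 1.48 cm/yr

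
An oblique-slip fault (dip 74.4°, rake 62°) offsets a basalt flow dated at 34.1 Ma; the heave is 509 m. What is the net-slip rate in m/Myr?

62.9 m/Myr

dip-slip = heave / cos(dip) = 509 / cos(74.4°) = 1893 m
net slip = dip-slip / sin(rake) = 1893 / sin(62°) = 2144 m
rate = 2144 m / 34.1 Ma = 0.0000629 m/yr = 62.9 m/Myr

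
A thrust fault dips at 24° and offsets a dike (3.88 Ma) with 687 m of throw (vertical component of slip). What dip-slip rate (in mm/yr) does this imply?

0.435 mm/yr

dip-slip = throw / sin(dip) = 687 m / sin(24°) = 1689 m
rate = 1689 m / 3.88 Ma = 0.000435 m/yr = 0.435 mm/yr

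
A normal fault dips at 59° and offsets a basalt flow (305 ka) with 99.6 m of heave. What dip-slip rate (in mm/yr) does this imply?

dip-slip = heave / cos(dip) = 99.6 m / cos(59°) = 193.4 m
rate = 193.4 m / 305 ka = 0.000634 m/yr = 0.634 mm/yr

0.634 mm/yr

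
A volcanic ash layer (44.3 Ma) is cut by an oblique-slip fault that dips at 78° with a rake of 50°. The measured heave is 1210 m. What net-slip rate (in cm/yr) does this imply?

dip-slip = heave / cos(dip) = 1210 / cos(78°) = 5820 m
net slip = dip-slip / sin(rake) = 5820 / sin(50°) = 7597 m
rate = 7597 m / 44.3 Ma = 0.000171 m/yr = 0.0171 cm/yr

0.0171 cm/yr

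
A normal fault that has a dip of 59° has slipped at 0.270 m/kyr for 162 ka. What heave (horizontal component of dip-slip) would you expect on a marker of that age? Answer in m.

dip-slip = rate × time = 0.270 m/kyr × 162 ka = 43.74 m
heave = dip-slip × cos(dip) = 43.74 × cos(59°) = 22.5 m

22.5 m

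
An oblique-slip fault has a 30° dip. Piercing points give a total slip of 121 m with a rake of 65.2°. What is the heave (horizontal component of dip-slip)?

95.1 m

dip-slip = net slip × sin(rake) = 121 m × sin(65.2°) = 109.8 m
heave = dip-slip × cos(dip) = 109.8 × cos(30°) = 95.1 m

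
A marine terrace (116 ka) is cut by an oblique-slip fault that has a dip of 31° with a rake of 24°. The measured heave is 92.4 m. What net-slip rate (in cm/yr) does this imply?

dip-slip = heave / cos(dip) = 92.4 / cos(31°) = 107.8 m
net slip = dip-slip / sin(rake) = 107.8 / sin(24°) = 265 m
rate = 265 m / 116 ka = 0.00228 m/yr = 0.228 cm/yr

0.228 cm/yr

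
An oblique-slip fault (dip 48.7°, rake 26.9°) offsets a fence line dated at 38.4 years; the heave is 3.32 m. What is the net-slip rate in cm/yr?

29 cm/yr

dip-slip = heave / cos(dip) = 3.32 / cos(48.7°) = 5.030 m
net slip = dip-slip / sin(rake) = 5.030 / sin(26.9°) = 11.12 m
rate = 11.12 m / 38.4 years = 0.290 m/yr = 29 cm/yr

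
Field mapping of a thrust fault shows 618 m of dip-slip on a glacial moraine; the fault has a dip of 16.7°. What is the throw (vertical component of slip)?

178 m

throw = dip-slip × sin(dip) = 618 m × sin(16.7°) = 178 m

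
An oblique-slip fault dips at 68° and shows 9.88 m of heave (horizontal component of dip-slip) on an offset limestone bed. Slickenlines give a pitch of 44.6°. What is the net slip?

dip-slip = heave / cos(dip) = 9.88 / cos(68°) = 26.37 m
net slip = dip-slip / sin(rake) = 26.37 / sin(44.6°) = 37.6 m

37.6 m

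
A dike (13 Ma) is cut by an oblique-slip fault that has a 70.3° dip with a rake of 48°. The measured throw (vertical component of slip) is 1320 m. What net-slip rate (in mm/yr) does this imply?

dip-slip = throw / sin(dip) = 1320 / sin(70.3°) = 1402 m
net slip = dip-slip / sin(rake) = 1402 / sin(48°) = 1887 m
rate = 1887 m / 13 Ma = 0.000145 m/yr = 0.145 mm/yr

0.145 mm/yr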